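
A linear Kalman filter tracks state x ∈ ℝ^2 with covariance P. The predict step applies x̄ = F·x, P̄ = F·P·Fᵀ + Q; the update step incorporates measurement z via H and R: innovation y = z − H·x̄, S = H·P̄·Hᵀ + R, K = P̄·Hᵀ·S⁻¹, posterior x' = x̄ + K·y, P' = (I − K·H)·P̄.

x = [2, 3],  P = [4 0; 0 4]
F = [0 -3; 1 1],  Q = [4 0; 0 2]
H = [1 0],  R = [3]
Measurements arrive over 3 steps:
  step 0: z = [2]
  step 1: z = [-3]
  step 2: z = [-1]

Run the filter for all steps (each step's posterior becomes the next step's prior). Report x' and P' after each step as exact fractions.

step 0: x̄ = F·x = [-9, 5]
step 0: P̄ = F·P·Fᵀ + Q = [40 -12; -12 10]
step 0: y = z − H·x̄ = [11]
step 0: S = H·P̄·Hᵀ + R = [43]
step 0: K = P̄·Hᵀ·S⁻¹ = [40/43; -12/43]
step 0: x' = x̄ + K·y = [53/43, 83/43]
step 0: P' = (I − K·H)·P̄ = [120/43 -36/43; -36/43 286/43]
step 1: x̄ = F·x = [-249/43, 136/43]
step 1: P̄ = F·P·Fᵀ + Q = [2746/43 -750/43; -750/43 420/43]
step 1: y = z − H·x̄ = [120/43]
step 1: S = H·P̄·Hᵀ + R = [2875/43]
step 1: K = P̄·Hᵀ·S⁻¹ = [2746/2875; -6/23]
step 1: x' = x̄ + K·y = [-1797/575, 56/23]
step 1: P' = (I − K·H)·P̄ = [8238/2875 -18/23; -18/23 120/23]
step 2: x̄ = F·x = [-168/23, -397/575]
step 2: P̄ = F·P·Fᵀ + Q = [1172/23 -306/23; -306/23 24488/2875]
step 2: y = z − H·x̄ = [145/23]
step 2: S = H·P̄·Hᵀ + R = [1241/23]
step 2: K = P̄·Hᵀ·S⁻¹ = [1172/1241; -18/73]
step 2: x' = x̄ + K·y = [-1676/1241, -4097/1825]
step 2: P' = (I − K·H)·P̄ = [3516/1241 -54/73; -54/73 47788/9125]

step 0: x' = [53/43, 83/43], P' = [120/43 -36/43; -36/43 286/43]
step 1: x' = [-1797/575, 56/23], P' = [8238/2875 -18/23; -18/23 120/23]
step 2: x' = [-1676/1241, -4097/1825], P' = [3516/1241 -54/73; -54/73 47788/9125]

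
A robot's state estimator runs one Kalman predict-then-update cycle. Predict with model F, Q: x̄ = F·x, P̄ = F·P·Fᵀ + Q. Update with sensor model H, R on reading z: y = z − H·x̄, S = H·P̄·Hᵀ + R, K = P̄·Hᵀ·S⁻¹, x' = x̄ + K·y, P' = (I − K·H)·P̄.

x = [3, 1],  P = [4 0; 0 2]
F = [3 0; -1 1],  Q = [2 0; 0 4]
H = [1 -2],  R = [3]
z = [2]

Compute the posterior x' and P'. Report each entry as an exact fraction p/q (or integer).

x' = [479/129, 94/129]
P' = [1058/129 436/129; 436/129 266/129]

x̄ = F·x = [9, -2]
P̄ = F·P·Fᵀ + Q = [38 -12; -12 10]
y = z − H·x̄ = [-11]
S = H·P̄·Hᵀ + R = [129]
K = P̄·Hᵀ·S⁻¹ = [62/129; -32/129]
x' = x̄ + K·y = [479/129, 94/129]
P' = (I − K·H)·P̄ = [1058/129 436/129; 436/129 266/129]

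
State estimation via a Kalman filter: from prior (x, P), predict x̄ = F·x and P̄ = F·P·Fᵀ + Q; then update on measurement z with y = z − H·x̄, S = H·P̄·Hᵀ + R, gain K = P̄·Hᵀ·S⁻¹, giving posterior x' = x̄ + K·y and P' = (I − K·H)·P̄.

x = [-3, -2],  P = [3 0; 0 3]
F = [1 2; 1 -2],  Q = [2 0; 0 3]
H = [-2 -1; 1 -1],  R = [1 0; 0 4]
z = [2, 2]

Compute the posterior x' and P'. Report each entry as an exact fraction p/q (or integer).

x' = [-439/2282, -4063/2282]
P' = [1193/2282 -1611/2282; -1611/2282 3897/2282]

x̄ = F·x = [-7, 1]
P̄ = F·P·Fᵀ + Q = [17 -9; -9 18]
y = z − H·x̄ = [-11, 10]
S = H·P̄·Hᵀ + R = [51 -25; -25 57]
K = P̄·Hᵀ·S⁻¹ = [-775/2282 701/2282; -675/2282 -1377/2282]
x' = x̄ + K·y = [-439/2282, -4063/2282]
P' = (I − K·H)·P̄ = [1193/2282 -1611/2282; -1611/2282 3897/2282]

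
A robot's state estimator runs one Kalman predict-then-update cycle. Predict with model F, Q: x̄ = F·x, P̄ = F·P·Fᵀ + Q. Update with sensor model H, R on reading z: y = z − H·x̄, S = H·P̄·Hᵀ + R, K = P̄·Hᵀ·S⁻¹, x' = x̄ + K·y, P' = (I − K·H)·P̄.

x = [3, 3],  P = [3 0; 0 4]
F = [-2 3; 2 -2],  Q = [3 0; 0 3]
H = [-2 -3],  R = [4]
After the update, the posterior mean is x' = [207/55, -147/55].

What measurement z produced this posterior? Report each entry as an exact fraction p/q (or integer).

x̄ = F·x = [3, 0]
P̄ = F·P·Fᵀ + Q = [51 -36; -36 31]
S = H·P̄·Hᵀ + R = [55]
K = P̄·Hᵀ·S⁻¹ = [6/55; -21/55]
x' − x̄ = [42/55, -147/55] = K·y
y = (KᵀK)⁻¹·Kᵀ·(x' − x̄) = [7]
z = y + H·x̄ = [7] + [-6] = [1]

z = [1]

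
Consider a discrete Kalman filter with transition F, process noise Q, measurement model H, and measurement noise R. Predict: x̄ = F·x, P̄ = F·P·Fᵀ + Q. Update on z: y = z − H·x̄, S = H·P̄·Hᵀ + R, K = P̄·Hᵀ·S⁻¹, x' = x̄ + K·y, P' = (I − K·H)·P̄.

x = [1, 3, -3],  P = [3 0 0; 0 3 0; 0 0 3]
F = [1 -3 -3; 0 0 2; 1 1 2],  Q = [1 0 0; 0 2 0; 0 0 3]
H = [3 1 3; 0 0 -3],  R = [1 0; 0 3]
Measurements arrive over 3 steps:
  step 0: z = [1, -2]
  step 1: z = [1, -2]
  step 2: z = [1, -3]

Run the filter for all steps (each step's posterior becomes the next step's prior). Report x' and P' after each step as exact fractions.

step 0: x' = [993/785, -11098/2355, 492/785], P' = [7478/5495 -2018/785 -2148/5495; -2018/785 16778/2355 148/785; -2148/5495 148/785 1803/5495]
step 1: x' = [-12629021/15201457, 77251516/45604371, 28170329/45604371], P' = [12238058/15201457 -16748614/15201457 -4944070/15201457; -16748614/15201457 145584386/45604371 1660936/45604371; -4944070/15201457 1660936/45604371 14218141/45604371]
step 2: x' = [-185809375494/176886966635, 35201245306/35377393327, 547840204499/530660899905], P' = [141488598552/176886966635 -38583371994/35377393327 -57322860854/176886966635; -38583371994/35377393327 111431987074/35377393327 1359361276/35377393327; -57322860854/176886966635 1359361276/35377393327 164715811489/530660899905]

step 0: x̄ = F·x = [1, -6, -2]
step 0: P̄ = F·P·Fᵀ + Q = [58 -18 -24; -18 14 12; -24 12 21]
step 0: y = z − H·x̄ = [10, -8]
step 0: S = H·P̄·Hᵀ + R = [258 -9; -9 192]
step 0: K = P̄·Hᵀ·S⁻¹ = [1864/5495 2148/5495; -52/2355 -148/785; 1/5495 -1803/5495]
step 0: x' = x̄ + K·y = [993/785, -11098/2355, 492/785]
step 0: P' = (I − K·H)·P̄ = [7478/5495 -2018/785 -2148/5495; -2018/785 16778/2355 148/785; -2148/5495 148/785 1803/5495]
step 1: x̄ = F·x = [2123/157, 984/785, -5167/2355]
step 1: P̄ = F·P·Fᵀ + Q = [99566/1099 -4266/1099 -19942/1099; -4266/1099 18202/5495 4988/5495; -19942/1099 4988/5495 112871/16485]
step 1: y = z − H·x̄ = [-26877/785, -6737/785]
step 1: S = H·P̄·Hᵀ + R = [2949948/5495 543813/5495; 543813/5495 355098/5495]
step 1: K = P̄·Hᵀ·S⁻¹ = [5133350/15201457 4944070/15201457; -170332/45604371 -1660936/45604371; -181271/45604371 -14218141/45604371]
step 1: x' = x̄ + K·y = [-12629021/15201457, 77251516/45604371, 28170329/45604371]
step 1: P' = (I − K·H)·P̄ = [12238058/15201457 -16748614/15201457 -4944070/15201457; -16748614/15201457 145584386/45604371 1660936/45604371; -4944070/15201457 1660936/45604371 14218141/45604371]
step 2: x̄ = F·x = [-118050866/15201457, 56340658/45604371, 95705111/45604371]
step 2: P̄ = F·P·Fᵀ + Q = [646968816/15201457 -41646294/15201457 -128324120/15201457; -41646294/15201457 148081306/45604371 10176672/15201457; -128324120/15201457 10176672/15201457 222807457/45604371]
step 2: y = z − H·x̄ = [764606174/45604371, 50100740/15201457]
step 2: S = H·P̄·Hᵀ + R = [12171155146/45604371 455964693/15201457; 455964693/15201457 714026742/15201457]
step 2: K = P̄·Hᵀ·S⁻¹ = [59580353124/176886966635 57322860854/176886966635; -240045080/35377393327 -1359361276/35377393327; -455964693/176886966635 -164715811489/530660899905]
step 2: x' = x̄ + K·y = [-185809375494/176886966635, 35201245306/35377393327, 547840204499/530660899905]
step 2: P' = (I − K·H)·P̄ = [141488598552/176886966635 -38583371994/35377393327 -57322860854/176886966635; -38583371994/35377393327 111431987074/35377393327 1359361276/35377393327; -57322860854/176886966635 1359361276/35377393327 164715811489/530660899905]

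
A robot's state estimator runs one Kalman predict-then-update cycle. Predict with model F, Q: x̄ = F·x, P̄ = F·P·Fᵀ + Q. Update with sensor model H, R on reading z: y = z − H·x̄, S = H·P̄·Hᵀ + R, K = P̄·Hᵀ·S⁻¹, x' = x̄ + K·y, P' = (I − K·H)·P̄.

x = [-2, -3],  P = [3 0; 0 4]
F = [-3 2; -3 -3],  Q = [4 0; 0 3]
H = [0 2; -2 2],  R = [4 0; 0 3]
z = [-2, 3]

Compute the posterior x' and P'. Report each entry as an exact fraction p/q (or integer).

x̄ = F·x = [0, 15]
P̄ = F·P·Fᵀ + Q = [47 3; 3 66]
y = z − H·x̄ = [-32, -27]
S = H·P̄·Hᵀ + R = [268 252; 252 431]
K = P̄·Hᵀ·S⁻¹ = [12381/26002 -6274/13001; 6285/13001 126/13001]
x' = x̄ + K·y = [-28698/13001, -9507/13001]
P' = (I − K·H)·P̄ = [21792/13001 12381/13001; 12381/13001 12570/13001]

x' = [-28698/13001, -9507/13001]
P' = [21792/13001 12381/13001; 12381/13001 12570/13001]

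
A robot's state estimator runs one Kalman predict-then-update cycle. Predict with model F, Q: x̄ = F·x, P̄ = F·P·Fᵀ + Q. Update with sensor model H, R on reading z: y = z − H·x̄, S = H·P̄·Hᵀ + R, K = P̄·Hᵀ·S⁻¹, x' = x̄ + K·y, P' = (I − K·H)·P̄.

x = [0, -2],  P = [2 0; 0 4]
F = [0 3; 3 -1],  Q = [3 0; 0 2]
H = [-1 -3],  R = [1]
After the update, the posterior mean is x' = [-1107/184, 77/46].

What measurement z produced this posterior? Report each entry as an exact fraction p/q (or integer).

x̄ = F·x = [-6, 2]
P̄ = F·P·Fᵀ + Q = [39 -12; -12 24]
S = H·P̄·Hᵀ + R = [184]
K = P̄·Hᵀ·S⁻¹ = [-3/184; -15/46]
x' − x̄ = [-3/184, -15/46] = K·y
y = (KᵀK)⁻¹·Kᵀ·(x' − x̄) = [1]
z = y + H·x̄ = [1] + [0] = [1]

z = [1]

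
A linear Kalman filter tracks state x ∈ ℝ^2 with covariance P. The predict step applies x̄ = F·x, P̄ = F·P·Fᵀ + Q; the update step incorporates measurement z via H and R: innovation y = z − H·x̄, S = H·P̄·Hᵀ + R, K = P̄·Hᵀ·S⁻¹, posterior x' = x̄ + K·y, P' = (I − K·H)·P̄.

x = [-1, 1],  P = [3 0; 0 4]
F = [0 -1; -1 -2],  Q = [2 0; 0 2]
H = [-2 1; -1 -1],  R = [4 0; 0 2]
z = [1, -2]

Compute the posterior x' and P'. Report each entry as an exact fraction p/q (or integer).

x' = [51/191, 297/191]
P' = [105/191 16/191; 16/191 228/191]

x̄ = F·x = [-1, -1]
P̄ = F·P·Fᵀ + Q = [6 8; 8 21]
y = z − H·x̄ = [0, -4]
S = H·P̄·Hᵀ + R = [17 -1; -1 45]
K = P̄·Hᵀ·S⁻¹ = [-97/382 -121/382; 49/191 -122/191]
x' = x̄ + K·y = [51/191, 297/191]
P' = (I − K·H)·P̄ = [105/191 16/191; 16/191 228/191]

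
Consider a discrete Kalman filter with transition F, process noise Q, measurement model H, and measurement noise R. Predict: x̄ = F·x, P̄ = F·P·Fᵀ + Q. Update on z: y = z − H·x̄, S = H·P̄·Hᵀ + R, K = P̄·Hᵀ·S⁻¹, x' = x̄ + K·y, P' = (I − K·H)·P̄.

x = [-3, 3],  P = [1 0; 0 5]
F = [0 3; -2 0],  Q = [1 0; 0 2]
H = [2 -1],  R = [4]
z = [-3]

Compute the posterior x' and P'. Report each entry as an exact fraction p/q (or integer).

x' = [183/97, 627/97]
P' = [230/97 276/97; 276/97 564/97]

x̄ = F·x = [9, 6]
P̄ = F·P·Fᵀ + Q = [46 0; 0 6]
y = z − H·x̄ = [-15]
S = H·P̄·Hᵀ + R = [194]
K = P̄·Hᵀ·S⁻¹ = [46/97; -3/97]
x' = x̄ + K·y = [183/97, 627/97]
P' = (I − K·H)·P̄ = [230/97 276/97; 276/97 564/97]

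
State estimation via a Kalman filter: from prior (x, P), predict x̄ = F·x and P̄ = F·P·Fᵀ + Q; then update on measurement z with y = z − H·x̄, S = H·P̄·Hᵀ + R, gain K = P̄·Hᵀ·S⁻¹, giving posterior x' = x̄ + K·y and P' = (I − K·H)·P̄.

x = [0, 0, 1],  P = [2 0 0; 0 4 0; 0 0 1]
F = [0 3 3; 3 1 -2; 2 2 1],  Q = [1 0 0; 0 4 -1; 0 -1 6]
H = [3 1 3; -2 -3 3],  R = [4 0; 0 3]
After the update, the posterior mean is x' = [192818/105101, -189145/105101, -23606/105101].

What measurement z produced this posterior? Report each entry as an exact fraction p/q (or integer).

x̄ = F·x = [3, -2, 1]
P̄ = F·P·Fᵀ + Q = [46 6 27; 6 30 17; 27 17 31]
S = H·P̄·Hᵀ + R = [1351 -174; -174 178]
K = P̄·Hᵀ·S⁻¹ = [17502/105101 -29/210202; 4374/105101 -51675/210202; 15955/105101 8511/105101]
x' − x̄ = [-122485/105101, 21057/105101, -128707/105101] = K·y
y = (KᵀK)⁻¹·Kᵀ·(x' − x̄) = [-7, -2]
z = y + H·x̄ = [-7, -2] + [10, 3] = [3, 1]

z = [3, 1]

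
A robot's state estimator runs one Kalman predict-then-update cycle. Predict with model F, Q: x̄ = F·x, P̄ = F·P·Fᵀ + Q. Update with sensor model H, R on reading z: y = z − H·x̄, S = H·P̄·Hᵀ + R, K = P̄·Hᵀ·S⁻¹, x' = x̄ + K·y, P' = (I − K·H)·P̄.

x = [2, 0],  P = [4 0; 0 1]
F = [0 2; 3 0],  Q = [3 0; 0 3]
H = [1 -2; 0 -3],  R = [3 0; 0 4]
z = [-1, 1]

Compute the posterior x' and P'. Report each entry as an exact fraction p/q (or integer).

x̄ = F·x = [0, 6]
P̄ = F·P·Fᵀ + Q = [7 0; 0 39]
y = z − H·x̄ = [11, 19]
S = H·P̄·Hᵀ + R = [166 234; 234 355]
K = P̄·Hᵀ·S⁻¹ = [2485/4174 -819/2087; -156/2087 -585/2087]
x' = x̄ + K·y = [-3787/4174, -309/2087]
P' = (I − K·H)·P̄ = [11823/4174 1092/2087; 1092/2087 780/2087]

x' = [-3787/4174, -309/2087]
P' = [11823/4174 1092/2087; 1092/2087 780/2087]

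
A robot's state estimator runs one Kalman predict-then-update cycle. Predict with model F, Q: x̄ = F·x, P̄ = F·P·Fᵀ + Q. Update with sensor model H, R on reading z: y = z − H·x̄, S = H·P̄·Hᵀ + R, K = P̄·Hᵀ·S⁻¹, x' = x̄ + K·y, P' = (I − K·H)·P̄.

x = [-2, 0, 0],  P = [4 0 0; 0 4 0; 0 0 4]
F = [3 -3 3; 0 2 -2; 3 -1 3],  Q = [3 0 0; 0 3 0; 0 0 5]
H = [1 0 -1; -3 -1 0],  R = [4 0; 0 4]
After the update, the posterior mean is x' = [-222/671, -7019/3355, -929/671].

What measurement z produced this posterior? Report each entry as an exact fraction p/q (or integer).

z = [1, 3]

x̄ = F·x = [-6, 0, -6]
P̄ = F·P·Fᵀ + Q = [111 -48 84; -48 35 -32; 84 -32 81]
S = H·P̄·Hᵀ + R = [28 -65; -65 750]
K = P̄·Hᵀ·S⁻¹ = [69/671 -249/671; -983/3355 2012/16775; -482/671 -1193/3355]
x' − x̄ = [3804/671, -7019/3355, 3097/671] = K·y
y = (KᵀK)⁻¹·Kᵀ·(x' − x̄) = [1, -15]
z = y + H·x̄ = [1, -15] + [0, 18] = [1, 3]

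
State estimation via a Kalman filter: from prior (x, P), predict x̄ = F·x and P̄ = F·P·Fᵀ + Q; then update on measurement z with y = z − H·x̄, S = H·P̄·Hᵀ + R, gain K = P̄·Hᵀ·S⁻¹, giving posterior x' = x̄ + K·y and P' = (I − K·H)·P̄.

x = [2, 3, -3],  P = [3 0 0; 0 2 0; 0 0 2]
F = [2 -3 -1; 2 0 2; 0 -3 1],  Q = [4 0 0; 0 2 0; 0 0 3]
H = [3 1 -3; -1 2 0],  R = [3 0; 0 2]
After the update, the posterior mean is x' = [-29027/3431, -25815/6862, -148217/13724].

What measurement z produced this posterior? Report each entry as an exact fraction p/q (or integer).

z = [3, 1]

x̄ = F·x = [-2, -2, -12]
P̄ = F·P·Fᵀ + Q = [36 8 16; 8 22 4; 16 4 23]
S = H·P̄·Hᵀ + R = [292 0; 0 94]
K = P̄·Hᵀ·S⁻¹ = [17/73 -10/47; 17/146 18/47; -17/292 -4/47]
x' − x̄ = [-22165/3431, -12091/6862, 16471/13724] = K·y
y = (KᵀK)⁻¹·Kᵀ·(x' − x̄) = [-25, 3]
z = y + H·x̄ = [-25, 3] + [28, -2] = [3, 1]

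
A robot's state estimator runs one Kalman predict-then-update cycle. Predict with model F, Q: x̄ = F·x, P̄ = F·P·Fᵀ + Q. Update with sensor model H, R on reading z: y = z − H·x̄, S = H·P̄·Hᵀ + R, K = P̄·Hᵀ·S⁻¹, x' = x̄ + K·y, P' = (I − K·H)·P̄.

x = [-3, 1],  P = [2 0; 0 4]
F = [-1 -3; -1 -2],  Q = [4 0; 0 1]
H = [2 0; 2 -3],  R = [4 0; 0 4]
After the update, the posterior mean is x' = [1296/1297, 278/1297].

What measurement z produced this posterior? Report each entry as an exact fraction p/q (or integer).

z = [2, 2]

x̄ = F·x = [0, 1]
P̄ = F·P·Fᵀ + Q = [42 26; 26 19]
S = H·P̄·Hᵀ + R = [172 12; 12 31]
K = P̄·Hᵀ·S⁻¹ = [633/1297 6/1297; 418/1297 -371/1297]
x' − x̄ = [1296/1297, -1019/1297] = K·y
y = (KᵀK)⁻¹·Kᵀ·(x' − x̄) = [2, 5]
z = y + H·x̄ = [2, 5] + [0, -3] = [2, 2]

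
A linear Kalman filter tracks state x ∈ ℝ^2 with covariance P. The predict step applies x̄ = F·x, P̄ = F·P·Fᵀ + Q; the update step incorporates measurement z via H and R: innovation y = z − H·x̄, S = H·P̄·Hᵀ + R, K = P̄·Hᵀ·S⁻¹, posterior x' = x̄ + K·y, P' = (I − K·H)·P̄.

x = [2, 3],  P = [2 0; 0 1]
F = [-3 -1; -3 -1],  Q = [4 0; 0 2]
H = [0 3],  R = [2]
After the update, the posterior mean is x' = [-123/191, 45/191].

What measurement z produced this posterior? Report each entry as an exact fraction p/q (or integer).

x̄ = F·x = [-9, -9]
P̄ = F·P·Fᵀ + Q = [23 19; 19 21]
S = H·P̄·Hᵀ + R = [191]
K = P̄·Hᵀ·S⁻¹ = [57/191; 63/191]
x' − x̄ = [1596/191, 1764/191] = K·y
y = (KᵀK)⁻¹·Kᵀ·(x' − x̄) = [28]
z = y + H·x̄ = [28] + [-27] = [1]

z = [1]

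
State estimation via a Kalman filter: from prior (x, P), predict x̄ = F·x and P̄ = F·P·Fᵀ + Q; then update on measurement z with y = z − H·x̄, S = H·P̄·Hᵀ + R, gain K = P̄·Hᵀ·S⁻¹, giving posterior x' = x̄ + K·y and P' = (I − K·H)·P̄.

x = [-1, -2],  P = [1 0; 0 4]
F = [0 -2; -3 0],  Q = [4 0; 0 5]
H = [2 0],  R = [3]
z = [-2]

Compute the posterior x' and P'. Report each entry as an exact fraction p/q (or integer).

x' = [-68/83, 3]
P' = [60/83 0; 0 14]

x̄ = F·x = [4, 3]
P̄ = F·P·Fᵀ + Q = [20 0; 0 14]
y = z − H·x̄ = [-10]
S = H·P̄·Hᵀ + R = [83]
K = P̄·Hᵀ·S⁻¹ = [40/83; 0]
x' = x̄ + K·y = [-68/83, 3]
P' = (I − K·H)·P̄ = [60/83 0; 0 14]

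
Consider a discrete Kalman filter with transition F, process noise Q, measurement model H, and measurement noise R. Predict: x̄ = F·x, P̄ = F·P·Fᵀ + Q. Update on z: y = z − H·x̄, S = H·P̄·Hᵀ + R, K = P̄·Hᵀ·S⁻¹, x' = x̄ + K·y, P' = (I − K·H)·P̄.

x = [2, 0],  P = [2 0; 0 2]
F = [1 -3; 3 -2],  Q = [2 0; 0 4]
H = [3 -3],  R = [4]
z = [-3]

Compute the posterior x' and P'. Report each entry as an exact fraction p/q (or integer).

x̄ = F·x = [2, 6]
P̄ = F·P·Fᵀ + Q = [22 18; 18 30]
y = z − H·x̄ = [9]
S = H·P̄·Hᵀ + R = [148]
K = P̄·Hᵀ·S⁻¹ = [3/37; -9/37]
x' = x̄ + K·y = [101/37, 141/37]
P' = (I − K·H)·P̄ = [778/37 774/37; 774/37 786/37]

x' = [101/37, 141/37]
P' = [778/37 774/37; 774/37 786/37]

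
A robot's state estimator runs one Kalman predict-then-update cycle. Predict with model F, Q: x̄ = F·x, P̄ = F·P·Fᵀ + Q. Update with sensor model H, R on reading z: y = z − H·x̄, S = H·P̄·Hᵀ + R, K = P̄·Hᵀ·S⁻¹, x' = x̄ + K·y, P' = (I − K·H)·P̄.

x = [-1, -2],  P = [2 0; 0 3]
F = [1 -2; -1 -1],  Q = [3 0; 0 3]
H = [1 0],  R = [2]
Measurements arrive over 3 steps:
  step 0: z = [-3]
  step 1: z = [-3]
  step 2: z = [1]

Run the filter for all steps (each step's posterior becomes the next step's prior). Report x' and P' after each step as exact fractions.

step 0: x' = [-45/19, 33/19], P' = [34/19 8/19; 8/19 136/19]
step 1: x' = [-2031/641, 1104/641], P' = [1206/641 492/641; 492/641 5013/641]
step 2: x' = [2547/4499, 20685/4499], P' = [42426/22495 18624/22495; 18624/22495 184986/22495]

step 0: x̄ = F·x = [3, 3]
step 0: P̄ = F·P·Fᵀ + Q = [17 4; 4 8]
step 0: y = z − H·x̄ = [-6]
step 0: S = H·P̄·Hᵀ + R = [19]
step 0: K = P̄·Hᵀ·S⁻¹ = [17/19; 4/19]
step 0: x' = x̄ + K·y = [-45/19, 33/19]
step 0: P' = (I − K·H)·P̄ = [34/19 8/19; 8/19 136/19]
step 1: x̄ = F·x = [-111/19, 12/19]
step 1: P̄ = F·P·Fᵀ + Q = [603/19 246/19; 246/19 243/19]
step 1: y = z − H·x̄ = [54/19]
step 1: S = H·P̄·Hᵀ + R = [641/19]
step 1: K = P̄·Hᵀ·S⁻¹ = [603/641; 246/641]
step 1: x' = x̄ + K·y = [-2031/641, 1104/641]
step 1: P' = (I − K·H)·P̄ = [1206/641 492/641; 492/641 5013/641]
step 2: x̄ = F·x = [-4239/641, 927/641]
step 2: P̄ = F·P·Fᵀ + Q = [21213/641 9312/641; 9312/641 9126/641]
step 2: y = z − H·x̄ = [4880/641]
step 2: S = H·P̄·Hᵀ + R = [22495/641]
step 2: K = P̄·Hᵀ·S⁻¹ = [21213/22495; 9312/22495]
step 2: x' = x̄ + K·y = [2547/4499, 20685/4499]
step 2: P' = (I − K·H)·P̄ = [42426/22495 18624/22495; 18624/22495 184986/22495]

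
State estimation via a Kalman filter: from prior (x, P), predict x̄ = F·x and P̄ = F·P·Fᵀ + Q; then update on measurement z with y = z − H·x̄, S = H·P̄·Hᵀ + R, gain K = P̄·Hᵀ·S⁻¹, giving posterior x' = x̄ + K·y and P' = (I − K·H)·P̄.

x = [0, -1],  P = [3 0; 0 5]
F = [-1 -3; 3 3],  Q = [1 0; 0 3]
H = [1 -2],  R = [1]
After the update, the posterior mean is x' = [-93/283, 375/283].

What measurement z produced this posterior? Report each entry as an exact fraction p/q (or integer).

z = [-3]

x̄ = F·x = [3, -3]
P̄ = F·P·Fᵀ + Q = [49 -54; -54 75]
S = H·P̄·Hᵀ + R = [566]
K = P̄·Hᵀ·S⁻¹ = [157/566; -102/283]
x' − x̄ = [-942/283, 1224/283] = K·y
y = (KᵀK)⁻¹·Kᵀ·(x' − x̄) = [-12]
z = y + H·x̄ = [-12] + [9] = [-3]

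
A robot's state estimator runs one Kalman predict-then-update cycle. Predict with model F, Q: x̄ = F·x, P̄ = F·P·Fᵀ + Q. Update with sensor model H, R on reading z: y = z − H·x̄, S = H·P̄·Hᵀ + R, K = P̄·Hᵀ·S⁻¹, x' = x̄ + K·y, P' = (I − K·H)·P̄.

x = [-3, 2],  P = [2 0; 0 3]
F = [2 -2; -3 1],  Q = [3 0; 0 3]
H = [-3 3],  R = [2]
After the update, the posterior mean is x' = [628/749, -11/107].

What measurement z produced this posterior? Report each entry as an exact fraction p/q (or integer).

z = [-3]

x̄ = F·x = [-10, 11]
P̄ = F·P·Fᵀ + Q = [23 -18; -18 24]
S = H·P̄·Hᵀ + R = [749]
K = P̄·Hᵀ·S⁻¹ = [-123/749; 18/107]
x' − x̄ = [8118/749, -1188/107] = K·y
y = (KᵀK)⁻¹·Kᵀ·(x' − x̄) = [-66]
z = y + H·x̄ = [-66] + [63] = [-3]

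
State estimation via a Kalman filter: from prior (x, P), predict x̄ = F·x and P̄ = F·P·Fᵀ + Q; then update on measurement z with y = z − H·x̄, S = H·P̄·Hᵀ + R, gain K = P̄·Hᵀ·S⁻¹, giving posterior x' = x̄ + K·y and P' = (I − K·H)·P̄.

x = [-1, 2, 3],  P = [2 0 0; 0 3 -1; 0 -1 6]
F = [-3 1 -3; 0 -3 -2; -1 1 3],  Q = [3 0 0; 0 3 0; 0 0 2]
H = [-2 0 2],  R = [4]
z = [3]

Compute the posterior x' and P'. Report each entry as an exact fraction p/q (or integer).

x̄ = F·x = [-4, -12, 12]
P̄ = F·P·Fᵀ + Q = [84 20 -45; 20 42 -34; -45 -34 55]
y = z − H·x̄ = [-29]
S = H·P̄·Hᵀ + R = [920]
K = P̄·Hᵀ·S⁻¹ = [-129/460; -27/230; 5/23]
x' = x̄ + K·y = [1901/460, -1977/230, 131/23]
P' = (I − K·H)·P̄ = [2679/230 -1183/115 255/23; -1183/115 3372/115 -242/23; 255/23 -242/23 265/23]

x' = [1901/460, -1977/230, 131/23]
P' = [2679/230 -1183/115 255/23; -1183/115 3372/115 -242/23; 255/23 -242/23 265/23]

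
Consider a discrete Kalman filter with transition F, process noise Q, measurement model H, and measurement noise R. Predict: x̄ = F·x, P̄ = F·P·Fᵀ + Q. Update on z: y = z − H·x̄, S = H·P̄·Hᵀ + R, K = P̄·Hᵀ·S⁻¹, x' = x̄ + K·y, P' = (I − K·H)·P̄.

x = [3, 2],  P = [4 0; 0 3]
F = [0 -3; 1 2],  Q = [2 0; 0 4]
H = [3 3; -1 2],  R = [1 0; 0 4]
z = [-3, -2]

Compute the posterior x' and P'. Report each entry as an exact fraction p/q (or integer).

x' = [-3280/21389, -17585/21389]
P' = [10356/21389 -8776/21389; -8776/21389 9552/21389]

x̄ = F·x = [-6, 7]
P̄ = F·P·Fᵀ + Q = [29 -18; -18 20]
y = z − H·x̄ = [-6, -22]
S = H·P̄·Hᵀ + R = [118 -21; -21 185]
K = P̄·Hᵀ·S⁻¹ = [4740/21389 -6977/21389; 2328/21389 6970/21389]
x' = x̄ + K·y = [-3280/21389, -17585/21389]
P' = (I − K·H)·P̄ = [10356/21389 -8776/21389; -8776/21389 9552/21389]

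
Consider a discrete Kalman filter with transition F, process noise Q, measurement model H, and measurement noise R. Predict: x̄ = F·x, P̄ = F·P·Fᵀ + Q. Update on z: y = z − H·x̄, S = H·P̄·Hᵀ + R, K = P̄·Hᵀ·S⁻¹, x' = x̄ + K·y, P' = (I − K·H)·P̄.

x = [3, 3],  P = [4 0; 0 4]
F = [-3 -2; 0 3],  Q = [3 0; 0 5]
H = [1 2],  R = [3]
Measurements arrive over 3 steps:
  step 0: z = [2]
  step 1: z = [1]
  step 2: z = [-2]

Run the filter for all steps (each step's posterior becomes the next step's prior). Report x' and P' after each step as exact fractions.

step 0: x̄ = F·x = [-15, 9]
step 0: P̄ = F·P·Fᵀ + Q = [55 -24; -24 41]
step 0: y = z − H·x̄ = [-1]
step 0: S = H·P̄·Hᵀ + R = [126]
step 0: K = P̄·Hᵀ·S⁻¹ = [1/18; 29/63]
step 0: x' = x̄ + K·y = [-271/18, 538/63]
step 0: P' = (I − K·H)·P̄ = [983/18 -245/9; -245/9 901/63]
step 1: x̄ = F·x = [3539/126, 538/21]
step 1: P̄ = F·P·Fᵀ + Q = [28355/126 3343/21; 3343/21 936/7]
step 1: y = z − H·x̄ = [-9869/126]
step 1: S = H·P̄·Hᵀ + R = [176357/126]
step 1: K = P̄·Hᵀ·S⁻¹ = [68471/176357; 53754/176357]
step 1: x' = x̄ + K·y = [-409626/176357, 307795/176357]
step 1: P' = (I − K·H)·P̄ = [2478769/176357 -1136678/176357; -1136678/176357 648970/176357]
step 2: x̄ = F·x = [613288/176357, 923385/176357]
step 2: P̄ = F·P·Fᵀ + Q = [11793736/176357 6336282/176357; 6336282/176357 6722515/176357]
step 2: y = z − H·x̄ = [-2812772/176357]
step 2: S = H·P̄·Hᵀ + R = [64557995/176357]
step 2: K = P̄·Hᵀ·S⁻¹ = [4893260/12911599; 19781312/64557995]
step 2: x' = x̄ + K·y = [-33143544/12911599, 22520023/64557995]
step 2: P' = (I − K·H)·P̄ = [184602952/12911599 -84961586/12911599; -84961586/12911599 242075933/64557995]

step 0: x' = [-271/18, 538/63], P' = [983/18 -245/9; -245/9 901/63]
step 1: x' = [-409626/176357, 307795/176357], P' = [2478769/176357 -1136678/176357; -1136678/176357 648970/176357]
step 2: x' = [-33143544/12911599, 22520023/64557995], P' = [184602952/12911599 -84961586/12911599; -84961586/12911599 242075933/64557995]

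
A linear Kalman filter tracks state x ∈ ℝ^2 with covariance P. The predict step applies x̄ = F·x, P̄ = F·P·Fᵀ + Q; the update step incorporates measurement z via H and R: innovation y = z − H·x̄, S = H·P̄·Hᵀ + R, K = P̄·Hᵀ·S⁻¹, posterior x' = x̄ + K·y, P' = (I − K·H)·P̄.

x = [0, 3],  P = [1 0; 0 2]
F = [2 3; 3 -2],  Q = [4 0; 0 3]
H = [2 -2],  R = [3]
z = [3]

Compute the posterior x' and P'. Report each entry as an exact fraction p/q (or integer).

x̄ = F·x = [9, -6]
P̄ = F·P·Fᵀ + Q = [26 -6; -6 20]
y = z − H·x̄ = [-27]
S = H·P̄·Hᵀ + R = [235]
K = P̄·Hᵀ·S⁻¹ = [64/235; -52/235]
x' = x̄ + K·y = [387/235, -6/235]
P' = (I − K·H)·P̄ = [2014/235 1918/235; 1918/235 1996/235]

x' = [387/235, -6/235]
P' = [2014/235 1918/235; 1918/235 1996/235]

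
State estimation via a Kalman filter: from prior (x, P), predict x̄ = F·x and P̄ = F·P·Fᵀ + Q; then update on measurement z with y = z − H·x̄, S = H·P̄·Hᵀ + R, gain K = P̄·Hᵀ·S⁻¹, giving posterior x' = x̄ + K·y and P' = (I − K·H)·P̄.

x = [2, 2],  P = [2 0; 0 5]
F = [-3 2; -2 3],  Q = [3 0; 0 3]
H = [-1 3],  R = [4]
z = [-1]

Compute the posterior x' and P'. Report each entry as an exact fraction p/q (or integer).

x̄ = F·x = [-2, 2]
P̄ = F·P·Fᵀ + Q = [41 42; 42 56]
y = z − H·x̄ = [-9]
S = H·P̄·Hᵀ + R = [297]
K = P̄·Hᵀ·S⁻¹ = [85/297; 14/33]
x' = x̄ + K·y = [-151/33, -20/11]
P' = (I − K·H)·P̄ = [4952/297 196/33; 196/33 28/11]

x' = [-151/33, -20/11]
P' = [4952/297 196/33; 196/33 28/11]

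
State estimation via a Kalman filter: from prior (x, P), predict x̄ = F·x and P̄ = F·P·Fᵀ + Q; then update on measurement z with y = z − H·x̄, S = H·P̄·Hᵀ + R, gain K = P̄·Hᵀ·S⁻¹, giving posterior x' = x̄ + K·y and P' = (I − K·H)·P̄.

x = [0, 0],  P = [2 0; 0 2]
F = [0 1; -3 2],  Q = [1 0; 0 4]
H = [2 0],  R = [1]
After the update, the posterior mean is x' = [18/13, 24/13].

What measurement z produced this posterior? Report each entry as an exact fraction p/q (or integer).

x̄ = F·x = [0, 0]
P̄ = F·P·Fᵀ + Q = [3 4; 4 30]
S = H·P̄·Hᵀ + R = [13]
K = P̄·Hᵀ·S⁻¹ = [6/13; 8/13]
x' − x̄ = [18/13, 24/13] = K·y
y = (KᵀK)⁻¹·Kᵀ·(x' − x̄) = [3]
z = y + H·x̄ = [3] + [0] = [3]

z = [3]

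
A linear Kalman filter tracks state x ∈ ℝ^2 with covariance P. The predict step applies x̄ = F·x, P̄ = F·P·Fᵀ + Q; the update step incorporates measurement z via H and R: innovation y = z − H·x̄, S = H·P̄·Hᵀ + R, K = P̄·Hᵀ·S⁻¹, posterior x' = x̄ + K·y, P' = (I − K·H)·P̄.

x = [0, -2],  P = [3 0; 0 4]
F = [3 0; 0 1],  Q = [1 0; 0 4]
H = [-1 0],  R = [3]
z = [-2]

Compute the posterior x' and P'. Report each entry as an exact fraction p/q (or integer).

x̄ = F·x = [0, -2]
P̄ = F·P·Fᵀ + Q = [28 0; 0 8]
y = z − H·x̄ = [-2]
S = H·P̄·Hᵀ + R = [31]
K = P̄·Hᵀ·S⁻¹ = [-28/31; 0]
x' = x̄ + K·y = [56/31, -2]
P' = (I − K·H)·P̄ = [84/31 0; 0 8]

x' = [56/31, -2]
P' = [84/31 0; 0 8]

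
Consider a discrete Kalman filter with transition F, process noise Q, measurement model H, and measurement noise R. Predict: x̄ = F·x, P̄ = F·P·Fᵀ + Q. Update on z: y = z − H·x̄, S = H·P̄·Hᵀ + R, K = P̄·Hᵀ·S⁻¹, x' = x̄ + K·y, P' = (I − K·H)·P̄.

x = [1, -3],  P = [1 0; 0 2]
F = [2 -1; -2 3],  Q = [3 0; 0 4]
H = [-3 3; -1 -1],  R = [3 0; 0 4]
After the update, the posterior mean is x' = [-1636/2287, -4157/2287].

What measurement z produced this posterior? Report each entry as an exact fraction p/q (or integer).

x̄ = F·x = [5, -11]
P̄ = F·P·Fᵀ + Q = [9 -10; -10 26]
S = H·P̄·Hᵀ + R = [498 -51; -51 19]
K = P̄·Hᵀ·S⁻¹ = [-344/2287 -803/2287; 412/2287 -820/2287]
x' − x̄ = [-13071/2287, 21000/2287] = K·y
y = (KᵀK)⁻¹·Kᵀ·(x' − x̄) = [45, -3]
z = y + H·x̄ = [45, -3] + [-48, 6] = [-3, 3]

z = [-3, 3]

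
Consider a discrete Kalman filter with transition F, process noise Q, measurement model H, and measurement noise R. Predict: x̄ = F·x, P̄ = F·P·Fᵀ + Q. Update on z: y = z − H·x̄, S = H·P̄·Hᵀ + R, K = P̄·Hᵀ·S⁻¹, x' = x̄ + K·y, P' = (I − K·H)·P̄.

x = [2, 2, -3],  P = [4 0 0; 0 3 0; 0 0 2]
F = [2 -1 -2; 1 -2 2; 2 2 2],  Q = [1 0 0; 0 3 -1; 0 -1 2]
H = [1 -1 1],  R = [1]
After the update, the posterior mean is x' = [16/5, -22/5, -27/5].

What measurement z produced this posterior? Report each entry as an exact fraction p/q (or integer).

x̄ = F·x = [8, -8, 2]
P̄ = F·P·Fᵀ + Q = [28 6 2; 6 27 3; 2 3 38]
S = H·P̄·Hᵀ + R = [80]
K = P̄·Hᵀ·S⁻¹ = [3/10; -9/40; 37/80]
x' − x̄ = [-24/5, 18/5, -37/5] = K·y
y = (KᵀK)⁻¹·Kᵀ·(x' − x̄) = [-16]
z = y + H·x̄ = [-16] + [18] = [2]

z = [2]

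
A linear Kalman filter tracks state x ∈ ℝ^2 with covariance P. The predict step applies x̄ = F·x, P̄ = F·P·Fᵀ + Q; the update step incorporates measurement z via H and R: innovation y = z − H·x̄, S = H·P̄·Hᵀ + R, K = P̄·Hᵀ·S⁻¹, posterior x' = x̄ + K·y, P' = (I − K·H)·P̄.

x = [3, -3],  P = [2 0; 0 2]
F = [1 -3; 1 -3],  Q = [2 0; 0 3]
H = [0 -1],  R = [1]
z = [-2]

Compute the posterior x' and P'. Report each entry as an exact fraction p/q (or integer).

x̄ = F·x = [12, 12]
P̄ = F·P·Fᵀ + Q = [22 20; 20 23]
y = z − H·x̄ = [10]
S = H·P̄·Hᵀ + R = [24]
K = P̄·Hᵀ·S⁻¹ = [-5/6; -23/24]
x' = x̄ + K·y = [11/3, 29/12]
P' = (I − K·H)·P̄ = [16/3 5/6; 5/6 23/24]

x' = [11/3, 29/12]
P' = [16/3 5/6; 5/6 23/24]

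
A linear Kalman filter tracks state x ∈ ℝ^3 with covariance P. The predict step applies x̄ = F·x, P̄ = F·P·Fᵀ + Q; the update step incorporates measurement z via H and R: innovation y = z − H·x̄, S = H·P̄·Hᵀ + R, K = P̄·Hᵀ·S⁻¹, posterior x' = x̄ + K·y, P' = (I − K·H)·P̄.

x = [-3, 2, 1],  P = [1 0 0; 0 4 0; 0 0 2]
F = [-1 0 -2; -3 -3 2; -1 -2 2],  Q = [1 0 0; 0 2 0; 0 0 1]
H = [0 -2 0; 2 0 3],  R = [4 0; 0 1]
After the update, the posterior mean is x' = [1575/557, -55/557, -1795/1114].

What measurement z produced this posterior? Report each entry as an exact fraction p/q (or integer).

x̄ = F·x = [1, 5, 1]
P̄ = F·P·Fᵀ + Q = [10 -5 -7; -5 55 35; -7 35 26]
S = H·P̄·Hᵀ + R = [224 -190; -190 191]
K = P̄·Hᵀ·S⁻¹ = [430/1671 419/1671; -740/1671 95/1671; -605/3342 259/1671]
x' − x̄ = [1018/557, -2840/557, -2909/1114] = K·y
y = (KᵀK)⁻¹·Kᵀ·(x' − x̄) = [11, -4]
z = y + H·x̄ = [11, -4] + [-10, 5] = [1, 1]

z = [1, 1]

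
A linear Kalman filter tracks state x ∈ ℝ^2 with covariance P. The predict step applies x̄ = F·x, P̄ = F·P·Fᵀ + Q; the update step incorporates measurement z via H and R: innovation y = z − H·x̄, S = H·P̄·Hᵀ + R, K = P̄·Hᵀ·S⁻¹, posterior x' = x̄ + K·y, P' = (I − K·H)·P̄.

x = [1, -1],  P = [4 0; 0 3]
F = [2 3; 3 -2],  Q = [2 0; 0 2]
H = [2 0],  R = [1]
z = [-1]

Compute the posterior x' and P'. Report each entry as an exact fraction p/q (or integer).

x' = [-91/181, 917/181]
P' = [45/181 6/181; 6/181 8906/181]

x̄ = F·x = [-1, 5]
P̄ = F·P·Fᵀ + Q = [45 6; 6 50]
y = z − H·x̄ = [1]
S = H·P̄·Hᵀ + R = [181]
K = P̄·Hᵀ·S⁻¹ = [90/181; 12/181]
x' = x̄ + K·y = [-91/181, 917/181]
P' = (I − K·H)·P̄ = [45/181 6/181; 6/181 8906/181]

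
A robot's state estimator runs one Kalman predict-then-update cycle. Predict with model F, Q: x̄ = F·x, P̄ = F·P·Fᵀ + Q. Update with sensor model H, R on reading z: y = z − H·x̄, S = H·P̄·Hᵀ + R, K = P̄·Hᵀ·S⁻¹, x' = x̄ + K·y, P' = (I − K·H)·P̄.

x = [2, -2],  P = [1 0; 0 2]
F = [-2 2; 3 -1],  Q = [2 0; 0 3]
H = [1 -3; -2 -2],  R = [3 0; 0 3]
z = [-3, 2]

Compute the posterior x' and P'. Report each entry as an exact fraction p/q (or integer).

x̄ = F·x = [-8, 8]
P̄ = F·P·Fᵀ + Q = [14 -10; -10 14]
y = z − H·x̄ = [29, 2]
S = H·P̄·Hᵀ + R = [203 16; 16 35]
K = P̄·Hᵀ·S⁻¹ = [556/2283 -776/2283; -188/761 -88/761]
x' = x̄ + K·y = [-3692/2283, 460/761]
P' = (I − K·H)·P̄ = [430/761 -42/761; -42/761 174/761]

x' = [-3692/2283, 460/761]
P' = [430/761 -42/761; -42/761 174/761]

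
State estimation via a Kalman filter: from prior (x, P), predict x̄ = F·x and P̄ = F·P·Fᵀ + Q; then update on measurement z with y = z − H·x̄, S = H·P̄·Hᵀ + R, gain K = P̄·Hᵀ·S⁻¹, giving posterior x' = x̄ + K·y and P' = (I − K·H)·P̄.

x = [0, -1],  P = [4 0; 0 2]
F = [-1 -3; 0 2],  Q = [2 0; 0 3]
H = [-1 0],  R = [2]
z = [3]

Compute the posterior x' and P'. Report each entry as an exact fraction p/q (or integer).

x̄ = F·x = [3, -2]
P̄ = F·P·Fᵀ + Q = [24 -12; -12 11]
y = z − H·x̄ = [6]
S = H·P̄·Hᵀ + R = [26]
K = P̄·Hᵀ·S⁻¹ = [-12/13; 6/13]
x' = x̄ + K·y = [-33/13, 10/13]
P' = (I − K·H)·P̄ = [24/13 -12/13; -12/13 71/13]

x' = [-33/13, 10/13]
P' = [24/13 -12/13; -12/13 71/13]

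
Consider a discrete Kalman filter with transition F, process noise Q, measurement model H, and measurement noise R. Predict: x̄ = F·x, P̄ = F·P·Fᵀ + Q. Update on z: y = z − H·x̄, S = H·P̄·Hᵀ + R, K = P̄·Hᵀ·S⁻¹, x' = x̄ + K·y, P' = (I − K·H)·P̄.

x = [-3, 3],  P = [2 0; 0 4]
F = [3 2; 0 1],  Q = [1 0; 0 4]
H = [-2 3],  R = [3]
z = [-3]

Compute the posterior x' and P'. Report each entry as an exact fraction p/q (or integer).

x' = [471/119, 213/119]
P' = [2049/119 1320/119; 1320/119 888/119]

x̄ = F·x = [-3, 3]
P̄ = F·P·Fᵀ + Q = [35 8; 8 8]
y = z − H·x̄ = [-18]
S = H·P̄·Hᵀ + R = [119]
K = P̄·Hᵀ·S⁻¹ = [-46/119; 8/119]
x' = x̄ + K·y = [471/119, 213/119]
P' = (I − K·H)·P̄ = [2049/119 1320/119; 1320/119 888/119]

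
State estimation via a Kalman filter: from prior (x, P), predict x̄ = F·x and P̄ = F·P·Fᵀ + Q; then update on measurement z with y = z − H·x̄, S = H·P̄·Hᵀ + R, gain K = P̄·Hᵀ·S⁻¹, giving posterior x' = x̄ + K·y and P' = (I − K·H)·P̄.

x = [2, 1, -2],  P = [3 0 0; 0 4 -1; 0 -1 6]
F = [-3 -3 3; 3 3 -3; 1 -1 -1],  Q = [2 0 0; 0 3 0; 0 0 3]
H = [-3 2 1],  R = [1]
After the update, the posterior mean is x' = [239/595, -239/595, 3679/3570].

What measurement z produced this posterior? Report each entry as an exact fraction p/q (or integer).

x̄ = F·x = [-15, 15, 3]
P̄ = F·P·Fᵀ + Q = [137 -135 -15; -135 138 15; -15 15 14]
S = H·P̄·Hᵀ + R = [3570]
K = P̄·Hᵀ·S⁻¹ = [-116/595; 116/595; 89/3570]
x' − x̄ = [9164/595, -9164/595, -7031/3570] = K·y
y = (KᵀK)⁻¹·Kᵀ·(x' − x̄) = [-79]
z = y + H·x̄ = [-79] + [78] = [-1]

z = [-1]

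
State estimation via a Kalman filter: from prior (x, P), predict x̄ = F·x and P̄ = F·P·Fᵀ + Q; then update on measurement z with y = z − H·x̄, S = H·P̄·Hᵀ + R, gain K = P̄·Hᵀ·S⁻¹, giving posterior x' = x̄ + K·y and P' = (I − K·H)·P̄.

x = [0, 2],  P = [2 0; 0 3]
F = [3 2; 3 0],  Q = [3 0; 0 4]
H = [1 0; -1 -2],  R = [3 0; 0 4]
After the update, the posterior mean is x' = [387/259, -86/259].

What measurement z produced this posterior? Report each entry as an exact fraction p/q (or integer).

x̄ = F·x = [4, 0]
P̄ = F·P·Fᵀ + Q = [33 18; 18 22]
S = H·P̄·Hᵀ + R = [36 -69; -69 197]
K = P̄·Hᵀ·S⁻¹ = [580/777 -23/259; -244/777 -110/259]
x' − x̄ = [-649/259, -86/259] = K·y
y = (KᵀK)⁻¹·Kᵀ·(x' − x̄) = [-3, 3]
z = y + H·x̄ = [-3, 3] + [4, -4] = [1, -1]

z = [1, -1]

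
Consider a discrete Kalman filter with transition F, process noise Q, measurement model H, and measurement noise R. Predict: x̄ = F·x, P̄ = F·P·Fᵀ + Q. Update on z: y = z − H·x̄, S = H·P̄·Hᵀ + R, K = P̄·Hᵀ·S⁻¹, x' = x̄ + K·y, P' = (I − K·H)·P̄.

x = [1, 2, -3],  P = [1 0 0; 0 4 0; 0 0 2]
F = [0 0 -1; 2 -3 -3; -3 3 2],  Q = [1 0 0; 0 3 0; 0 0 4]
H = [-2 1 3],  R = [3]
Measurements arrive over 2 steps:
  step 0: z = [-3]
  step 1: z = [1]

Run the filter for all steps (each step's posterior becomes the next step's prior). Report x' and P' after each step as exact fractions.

step 0: x' = [783/289, 654/289, 8/289], P' = [723/289 378/289 344/289; 378/289 4860/289 -1481/289; 344/289 -1481/289 848/289]
step 1: x' = [37696/100189, -379596/100189, 183253/100189], P' = [249053/100189 -57791/100189 191775/100189; -57791/100189 2015885/100189 -747933/100189; 191775/100189 -747933/100189 427067/100189]

step 0: x̄ = F·x = [3, 5, -3]
step 0: P̄ = F·P·Fᵀ + Q = [3 6 -4; 6 61 -54; -4 -54 57]
step 0: y = z − H·x̄ = [7]
step 0: S = H·P̄·Hᵀ + R = [289]
step 0: K = P̄·Hᵀ·S⁻¹ = [-12/289; -113/289; 125/289]
step 0: x' = x̄ + K·y = [783/289, 654/289, 8/289]
step 0: P' = (I − K·H)·P̄ = [723/289 378/289 344/289; 378/289 4860/289 -1481/289; 344/289 -1481/289 848/289]
step 1: x̄ = F·x = [-8/289, -420/289, -371/289]
step 1: P̄ = F·P·Fᵀ + Q = [1137/289 -2587/289 3779/289; -2587/289 19809/289 -20809/289; 3779/289 -20809/289 26091/289]
step 1: y = z − H·x̄ = [1806/289]
step 1: S = H·P̄·Hᵀ + R = [100189/289]
step 1: K = P̄·Hᵀ·S⁻¹ = [6476/100189; -37444/100189; 49906/100189]
step 1: x' = x̄ + K·y = [37696/100189, -379596/100189, 183253/100189]
step 1: P' = (I − K·H)·P̄ = [249053/100189 -57791/100189 191775/100189; -57791/100189 2015885/100189 -747933/100189; 191775/100189 -747933/100189 427067/100189]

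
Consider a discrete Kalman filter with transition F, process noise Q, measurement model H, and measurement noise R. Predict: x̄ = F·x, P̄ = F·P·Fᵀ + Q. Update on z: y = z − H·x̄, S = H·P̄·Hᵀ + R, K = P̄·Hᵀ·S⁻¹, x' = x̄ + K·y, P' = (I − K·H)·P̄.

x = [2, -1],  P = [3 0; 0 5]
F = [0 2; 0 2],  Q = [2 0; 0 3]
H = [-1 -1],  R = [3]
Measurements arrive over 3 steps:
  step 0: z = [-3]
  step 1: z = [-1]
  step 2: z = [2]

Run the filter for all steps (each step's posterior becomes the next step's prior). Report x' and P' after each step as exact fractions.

step 0: x' = [59/44, 125/88], P' = [43/22 -23/44; -23/44 175/88]
step 1: x' = [161/219, 541/876], P' = [416/219 -241/438; -241/438 865/438]
step 2: x' = [-3357/4336, -7693/8672], P' = [4117/2168 -2387/4336; -2387/4336 17125/8672]

step 0: x̄ = F·x = [-2, -2]
step 0: P̄ = F·P·Fᵀ + Q = [22 20; 20 23]
step 0: y = z − H·x̄ = [-7]
step 0: S = H·P̄·Hᵀ + R = [88]
step 0: K = P̄·Hᵀ·S⁻¹ = [-21/44; -43/88]
step 0: x' = x̄ + K·y = [59/44, 125/88]
step 0: P' = (I − K·H)·P̄ = [43/22 -23/44; -23/44 175/88]
step 1: x̄ = F·x = [125/44, 125/44]
step 1: P̄ = F·P·Fᵀ + Q = [219/22 175/22; 175/22 241/22]
step 1: y = z − H·x̄ = [103/22]
step 1: S = H·P̄·Hᵀ + R = [438/11]
step 1: K = P̄·Hᵀ·S⁻¹ = [-197/438; -104/219]
step 1: x' = x̄ + K·y = [161/219, 541/876]
step 1: P' = (I − K·H)·P̄ = [416/219 -241/438; -241/438 865/438]
step 2: x̄ = F·x = [541/438, 541/438]
step 2: P̄ = F·P·Fᵀ + Q = [2168/219 1730/219; 1730/219 2387/219]
step 2: y = z − H·x̄ = [979/219]
step 2: S = H·P̄·Hᵀ + R = [8672/219]
step 2: K = P̄·Hᵀ·S⁻¹ = [-1949/4336; -4117/8672]
step 2: x' = x̄ + K·y = [-3357/4336, -7693/8672]
step 2: P' = (I − K·H)·P̄ = [4117/2168 -2387/4336; -2387/4336 17125/8672]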